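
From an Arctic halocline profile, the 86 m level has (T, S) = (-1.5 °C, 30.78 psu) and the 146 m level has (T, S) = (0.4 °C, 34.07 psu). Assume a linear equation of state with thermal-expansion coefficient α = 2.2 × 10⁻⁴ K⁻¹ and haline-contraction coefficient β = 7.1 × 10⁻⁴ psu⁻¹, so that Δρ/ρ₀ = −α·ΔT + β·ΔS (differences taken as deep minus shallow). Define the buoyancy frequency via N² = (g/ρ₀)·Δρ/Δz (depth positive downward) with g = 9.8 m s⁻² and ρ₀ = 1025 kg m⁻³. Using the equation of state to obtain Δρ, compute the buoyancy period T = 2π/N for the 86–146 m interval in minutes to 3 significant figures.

5.92 min

ΔT = +1.9 K, ΔS = +3.29 psu (deep − shallow).
Δρ/ρ₀ = −αΔT + βΔS = -4.18 × 10⁻⁴ + 2.3359 × 10⁻³ = 1.9179 × 10⁻³, so Δρ ≈ 1.966 kg m⁻³.
N² = (g/ρ₀)·Δρ/Δz = g·(Δρ/ρ₀)/Δz = 9.8 × 1.9179 × 10⁻³ / 60 = 3.1326 × 10⁻⁴ s⁻².
N = √(3.1326 × 10⁻⁴) = 0.017699 rad s⁻¹ → T = 2π/N = 355.00 s = 5.9167 min ≈ 5.92 min.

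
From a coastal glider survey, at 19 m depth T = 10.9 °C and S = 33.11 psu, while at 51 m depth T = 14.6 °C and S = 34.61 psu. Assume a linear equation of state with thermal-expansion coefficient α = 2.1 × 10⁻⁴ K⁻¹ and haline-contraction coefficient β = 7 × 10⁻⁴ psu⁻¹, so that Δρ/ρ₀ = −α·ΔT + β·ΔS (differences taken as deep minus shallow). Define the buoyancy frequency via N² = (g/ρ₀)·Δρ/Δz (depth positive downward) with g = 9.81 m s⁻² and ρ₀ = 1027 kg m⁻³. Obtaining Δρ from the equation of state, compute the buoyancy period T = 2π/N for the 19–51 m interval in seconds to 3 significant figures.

ΔT = +3.7 K, ΔS = +1.50 psu (deep − shallow).
Δρ/ρ₀ = −αΔT + βΔS = -7.77 × 10⁻⁴ + 1.05 × 10⁻³ = 2.73 × 10⁻⁴, so Δρ ≈ 0.2804 kg m⁻³.
N² = (g/ρ₀)·Δρ/Δz = g·(Δρ/ρ₀)/Δz = 9.81 × 2.73 × 10⁻⁴ / 32 = 8.3692 × 10⁻⁵ s⁻².
N = √(8.3692 × 10⁻⁵) = 9.1483 × 10⁻³ rad s⁻¹ → T = 2π/N = 686.81 s ≈ 687 s.

687 s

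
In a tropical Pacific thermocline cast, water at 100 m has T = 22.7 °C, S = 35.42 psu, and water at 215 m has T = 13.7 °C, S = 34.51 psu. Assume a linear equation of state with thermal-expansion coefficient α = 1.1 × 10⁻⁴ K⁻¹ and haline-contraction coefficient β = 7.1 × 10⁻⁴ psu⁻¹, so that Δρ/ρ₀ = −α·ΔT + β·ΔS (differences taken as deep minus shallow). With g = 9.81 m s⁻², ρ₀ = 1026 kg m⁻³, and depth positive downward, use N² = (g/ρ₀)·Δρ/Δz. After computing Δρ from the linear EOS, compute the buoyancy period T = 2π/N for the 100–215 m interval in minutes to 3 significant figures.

19.3 min

ΔT = -9.0 K, ΔS = -0.91 psu (deep − shallow).
Δρ/ρ₀ = −αΔT + βΔS = 9.90 × 10⁻⁴ − 6.461 × 10⁻⁴ = 3.439 × 10⁻⁴, so Δρ ≈ 0.3528 kg m⁻³.
N² = (g/ρ₀)·Δρ/Δz = g·(Δρ/ρ₀)/Δz = 9.81 × 3.439 × 10⁻⁴ / 115 = 2.9336 × 10⁻⁵ s⁻².
N = √(2.9336 × 10⁻⁵) = 5.4163 × 10⁻³ rad s⁻¹ → T = 2π/N = 1.1601 × 10³ s = 19.335 min ≈ 19.3 min.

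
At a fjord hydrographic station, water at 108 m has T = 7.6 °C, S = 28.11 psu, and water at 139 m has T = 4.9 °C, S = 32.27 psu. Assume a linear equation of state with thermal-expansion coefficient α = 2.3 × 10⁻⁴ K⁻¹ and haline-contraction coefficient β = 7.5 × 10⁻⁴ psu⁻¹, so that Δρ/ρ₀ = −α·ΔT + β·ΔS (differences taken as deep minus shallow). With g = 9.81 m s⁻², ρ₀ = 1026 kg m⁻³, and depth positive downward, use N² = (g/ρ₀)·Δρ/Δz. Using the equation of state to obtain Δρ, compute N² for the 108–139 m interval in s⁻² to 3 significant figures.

1.18 × 10⁻³ s⁻²

ΔT = -2.7 K, ΔS = +4.16 psu (deep − shallow).
Δρ/ρ₀ = −αΔT + βΔS = 6.21 × 10⁻⁴ + 3.12 × 10⁻³ = 3.741 × 10⁻³, so Δρ ≈ 3.838 kg m⁻³.
N² = (g/ρ₀)·Δρ/Δz = g·(Δρ/ρ₀)/Δz = 9.81 × 3.741 × 10⁻³ / 31 = 1.1838 × 10⁻³ s⁻² ≈ 1.18 × 10⁻³ s⁻².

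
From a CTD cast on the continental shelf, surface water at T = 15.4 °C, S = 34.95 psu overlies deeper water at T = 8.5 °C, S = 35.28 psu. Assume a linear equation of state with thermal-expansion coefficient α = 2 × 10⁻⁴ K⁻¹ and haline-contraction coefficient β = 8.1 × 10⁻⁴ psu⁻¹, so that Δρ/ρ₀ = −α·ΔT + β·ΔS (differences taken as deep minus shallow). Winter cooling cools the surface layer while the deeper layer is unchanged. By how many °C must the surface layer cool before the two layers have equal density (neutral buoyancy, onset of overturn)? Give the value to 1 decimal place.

8.2 °C

Neutral buoyancy requires Δρ = 0, i.e. −α(T_deep − T_surf′) + β(S_deep − S_surf) = 0.
T_surf′ = T_deep − (β/α)·ΔS = 8.5 − (8.1 × 10⁻⁴/2 × 10⁻⁴)·(+0.33) = 7.163 °C.
Cooling required: 15.4 − (7.163) = 8.237 °C.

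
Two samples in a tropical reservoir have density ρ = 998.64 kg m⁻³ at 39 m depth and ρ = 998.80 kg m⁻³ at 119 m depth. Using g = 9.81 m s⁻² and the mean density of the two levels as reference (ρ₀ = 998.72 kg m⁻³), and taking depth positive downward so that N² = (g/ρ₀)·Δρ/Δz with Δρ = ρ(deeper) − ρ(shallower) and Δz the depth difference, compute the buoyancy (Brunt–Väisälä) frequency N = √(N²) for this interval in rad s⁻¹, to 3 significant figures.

4.43 × 10⁻³ rad s⁻¹

Δρ = 998.80 − 998.64 = 0.16 kg m⁻³ over Δz = 119 − 39 = 80 m.
N² = (9.81/998.72) × (0.16/80) = 1.9645 × 10⁻⁵ s⁻².
N = √(1.9645 × 10⁻⁵) = 4.4323 × 10⁻³ rad s⁻¹ ≈ 4.43 × 10⁻³ rad s⁻¹.
Since Δρ > 0 the layer is stably stratified.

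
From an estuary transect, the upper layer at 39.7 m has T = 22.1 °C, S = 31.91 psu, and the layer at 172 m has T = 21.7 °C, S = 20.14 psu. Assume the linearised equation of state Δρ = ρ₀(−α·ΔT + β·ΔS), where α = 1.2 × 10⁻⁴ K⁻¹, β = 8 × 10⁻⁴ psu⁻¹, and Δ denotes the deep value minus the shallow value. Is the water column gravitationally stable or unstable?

ΔT = 21.7 − 22.1 = -0.4 K and ΔS = 20.14 − 31.91 = -11.77 psu (deep − shallow).
−αΔT = 4.80 × 10⁻⁵; βΔS = -9.416 × 10⁻³; sum Δρ/ρ₀ = -9.368 × 10⁻³.
Δρ/ρ₀ < 0, so Δρ < 0: deeper water is lighter → statically unstable; the column would overturn.

unstable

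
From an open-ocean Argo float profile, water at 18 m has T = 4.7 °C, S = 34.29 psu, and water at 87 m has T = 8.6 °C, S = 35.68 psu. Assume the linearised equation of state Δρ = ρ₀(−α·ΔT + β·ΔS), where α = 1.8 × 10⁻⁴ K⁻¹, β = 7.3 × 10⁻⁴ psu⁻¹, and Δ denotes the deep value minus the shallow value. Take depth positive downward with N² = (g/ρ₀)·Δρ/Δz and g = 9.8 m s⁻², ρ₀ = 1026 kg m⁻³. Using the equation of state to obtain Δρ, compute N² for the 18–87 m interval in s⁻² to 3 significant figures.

4.44 × 10⁻⁵ s⁻²

ΔT = +3.9 K, ΔS = +1.39 psu (deep − shallow).
Δρ/ρ₀ = −αΔT + βΔS = -7.02 × 10⁻⁴ + 1.0147 × 10⁻³ = 3.127 × 10⁻⁴, so Δρ ≈ 0.3208 kg m⁻³.
N² = (g/ρ₀)·Δρ/Δz = g·(Δρ/ρ₀)/Δz = 9.8 × 3.127 × 10⁻⁴ / 69 = 4.4412 × 10⁻⁵ s⁻² ≈ 4.44 × 10⁻⁵ s⁻².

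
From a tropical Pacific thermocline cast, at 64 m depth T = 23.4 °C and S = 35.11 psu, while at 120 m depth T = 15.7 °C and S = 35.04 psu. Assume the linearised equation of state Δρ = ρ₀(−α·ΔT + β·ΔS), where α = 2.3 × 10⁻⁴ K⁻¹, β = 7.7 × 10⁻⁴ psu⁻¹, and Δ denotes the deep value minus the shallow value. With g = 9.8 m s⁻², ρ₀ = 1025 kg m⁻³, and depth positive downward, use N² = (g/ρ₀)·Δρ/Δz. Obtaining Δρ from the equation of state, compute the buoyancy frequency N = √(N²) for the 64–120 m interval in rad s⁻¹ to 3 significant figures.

0.0173 rad s⁻¹

ΔT = -7.7 K, ΔS = -0.07 psu (deep − shallow).
Δρ/ρ₀ = −αΔT + βΔS = 1.771 × 10⁻³ − 5.39 × 10⁻⁵ = 1.7171 × 10⁻³, so Δρ ≈ 1.760 kg m⁻³.
N² = (g/ρ₀)·Δρ/Δz = g·(Δρ/ρ₀)/Δz = 9.8 × 1.7171 × 10⁻³ / 56 = 3.0049 × 10⁻⁴ s⁻².
N = √(3.0049 × 10⁻⁴) = 0.017335 rad s⁻¹ ≈ 0.0173 rad s⁻¹.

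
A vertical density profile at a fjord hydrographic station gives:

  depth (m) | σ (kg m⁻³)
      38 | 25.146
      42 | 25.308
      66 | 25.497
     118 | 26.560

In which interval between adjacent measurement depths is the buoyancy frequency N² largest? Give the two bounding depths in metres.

38–42 m

Compute the density gradient over each adjacent pair:
  38–42 m: Δρ/Δz = 0.162/4 = 0.041 kg m⁻⁴
  42–66 m: Δρ/Δz = 0.189/24 = 7.9 × 10⁻³ kg m⁻⁴
  66–118 m: Δρ/Δz = 1.063/52 = 0.020 kg m⁻⁴
The largest gradient is in the 38–42 m interval — the pycnocline.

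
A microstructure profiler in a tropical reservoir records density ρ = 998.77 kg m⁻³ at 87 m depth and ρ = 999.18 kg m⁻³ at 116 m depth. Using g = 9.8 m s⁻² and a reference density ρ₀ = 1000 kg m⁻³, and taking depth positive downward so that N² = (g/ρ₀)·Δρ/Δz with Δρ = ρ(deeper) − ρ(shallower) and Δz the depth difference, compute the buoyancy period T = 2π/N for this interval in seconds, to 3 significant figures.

Δρ = 999.18 − 998.77 = 0.41 kg m⁻³ over Δz = 116 − 87 = 29 m.
N² = (9.8/1000) × (0.41/29) = 1.3855 × 10⁻⁴ s⁻².
N = √(1.3855 × 10⁻⁴) = 0.011771 rad s⁻¹, so T = 2π/N = 533.79 s ≈ 534 s.

534 s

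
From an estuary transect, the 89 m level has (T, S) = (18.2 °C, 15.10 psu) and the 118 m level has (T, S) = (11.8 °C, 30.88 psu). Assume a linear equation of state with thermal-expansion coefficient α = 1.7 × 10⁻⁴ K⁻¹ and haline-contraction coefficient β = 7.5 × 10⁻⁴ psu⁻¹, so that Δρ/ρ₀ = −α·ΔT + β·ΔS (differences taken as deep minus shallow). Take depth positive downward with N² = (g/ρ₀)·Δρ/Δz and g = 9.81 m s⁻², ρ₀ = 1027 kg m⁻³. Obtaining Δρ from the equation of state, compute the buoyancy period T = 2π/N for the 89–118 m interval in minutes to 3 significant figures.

1.58 min

ΔT = -6.4 K, ΔS = +15.78 psu (deep − shallow).
Δρ/ρ₀ = −αΔT + βΔS = 1.088 × 10⁻³ + 0.011835 = 0.012923, so Δρ ≈ 13.27 kg m⁻³.
N² = (g/ρ₀)·Δρ/Δz = g·(Δρ/ρ₀)/Δz = 9.81 × 0.012923 / 29 = 4.3715 × 10⁻³ s⁻².
N = √(4.3715 × 10⁻³) = 0.066117 rad s⁻¹ → T = 2π/N = 95.031 s = 1.5839 min ≈ 1.58 min.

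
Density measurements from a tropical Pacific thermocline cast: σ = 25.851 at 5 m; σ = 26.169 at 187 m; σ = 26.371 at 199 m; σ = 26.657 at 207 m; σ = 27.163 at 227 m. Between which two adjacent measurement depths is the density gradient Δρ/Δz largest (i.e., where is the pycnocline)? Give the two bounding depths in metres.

Compute the density gradient over each adjacent pair:
  5–187 m: Δρ/Δz = 0.318/182 = 1.7 × 10⁻³ kg m⁻⁴
  187–199 m: Δρ/Δz = 0.202/12 = 0.017 kg m⁻⁴
  199–207 m: Δρ/Δz = 0.286/8 = 0.036 kg m⁻⁴
  207–227 m: Δρ/Δz = 0.506/20 = 0.025 kg m⁻⁴
The largest gradient is in the 199–207 m interval — the pycnocline.

199–207 m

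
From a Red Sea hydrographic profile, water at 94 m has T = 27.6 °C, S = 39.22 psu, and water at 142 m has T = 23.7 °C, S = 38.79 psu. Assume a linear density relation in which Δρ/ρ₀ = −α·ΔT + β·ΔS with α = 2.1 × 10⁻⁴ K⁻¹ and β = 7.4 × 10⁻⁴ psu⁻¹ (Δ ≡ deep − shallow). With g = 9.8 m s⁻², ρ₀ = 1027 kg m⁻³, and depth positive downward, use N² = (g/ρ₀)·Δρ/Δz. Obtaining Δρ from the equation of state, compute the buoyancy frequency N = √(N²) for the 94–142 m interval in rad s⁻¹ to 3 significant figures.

0.0101 rad s⁻¹

ΔT = -3.9 K, ΔS = -0.43 psu (deep − shallow).
Δρ/ρ₀ = −αΔT + βΔS = 8.19 × 10⁻⁴ − 3.182 × 10⁻⁴ = 5.008 × 10⁻⁴, so Δρ ≈ 0.5143 kg m⁻³.
N² = (g/ρ₀)·Δρ/Δz = g·(Δρ/ρ₀)/Δz = 9.8 × 5.008 × 10⁻⁴ / 48 = 1.0225 × 10⁻⁴ s⁻².
N = √(1.0225 × 10⁻⁴) = 0.010112 rad s⁻¹ ≈ 0.0101 rad s⁻¹.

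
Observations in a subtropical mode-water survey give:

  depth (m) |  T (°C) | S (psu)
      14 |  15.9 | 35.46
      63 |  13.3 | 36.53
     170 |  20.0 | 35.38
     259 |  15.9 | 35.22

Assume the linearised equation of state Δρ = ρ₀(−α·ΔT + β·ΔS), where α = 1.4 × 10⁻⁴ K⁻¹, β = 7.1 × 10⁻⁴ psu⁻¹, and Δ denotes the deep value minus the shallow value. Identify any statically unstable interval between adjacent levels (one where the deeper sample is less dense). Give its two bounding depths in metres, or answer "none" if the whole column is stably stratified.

Evaluate Δρ/ρ₀ = −αΔT + βΔS across each adjacent pair:
  14–63 m: −αΔT+βΔS = −(1.4 × 10⁻⁴)(-2.6)+(7.1 × 10⁻⁴)(+1.07) = 1.1 × 10⁻³ → stable
  63–170 m: −αΔT+βΔS = −(1.4 × 10⁻⁴)(+6.7)+(7.1 × 10⁻⁴)(-1.15) = -1.8 × 10⁻³ → UNSTABLE
  170–259 m: −αΔT+βΔS = −(1.4 × 10⁻⁴)(-4.1)+(7.1 × 10⁻⁴)(-0.16) = 4.6 × 10⁻⁴ → stable
The 63–170 m interval has Δρ < 0: lighter water underlies denser water.

63–170 m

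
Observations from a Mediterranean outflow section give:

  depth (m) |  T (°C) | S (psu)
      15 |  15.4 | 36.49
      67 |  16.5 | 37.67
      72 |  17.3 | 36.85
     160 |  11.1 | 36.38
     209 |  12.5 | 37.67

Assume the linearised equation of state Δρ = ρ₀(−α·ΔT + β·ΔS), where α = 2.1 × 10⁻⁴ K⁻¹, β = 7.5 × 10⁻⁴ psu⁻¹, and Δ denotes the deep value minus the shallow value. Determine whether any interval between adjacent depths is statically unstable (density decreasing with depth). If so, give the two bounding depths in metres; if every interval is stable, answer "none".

67–72 m

Evaluate Δρ/ρ₀ = −αΔT + βΔS across each adjacent pair:
  15–67 m: −αΔT+βΔS = −(2.1 × 10⁻⁴)(+1.1)+(7.5 × 10⁻⁴)(+1.18) = 6.5 × 10⁻⁴ → stable
  67–72 m: −αΔT+βΔS = −(2.1 × 10⁻⁴)(+0.8)+(7.5 × 10⁻⁴)(-0.82) = -7.8 × 10⁻⁴ → UNSTABLE
  72–160 m: −αΔT+βΔS = −(2.1 × 10⁻⁴)(-6.2)+(7.5 × 10⁻⁴)(-0.47) = 9.5 × 10⁻⁴ → stable
  160–209 m: −αΔT+βΔS = −(2.1 × 10⁻⁴)(+1.4)+(7.5 × 10⁻⁴)(+1.29) = 6.7 × 10⁻⁴ → stable
The 67–72 m interval has Δρ < 0: lighter water underlies denser water.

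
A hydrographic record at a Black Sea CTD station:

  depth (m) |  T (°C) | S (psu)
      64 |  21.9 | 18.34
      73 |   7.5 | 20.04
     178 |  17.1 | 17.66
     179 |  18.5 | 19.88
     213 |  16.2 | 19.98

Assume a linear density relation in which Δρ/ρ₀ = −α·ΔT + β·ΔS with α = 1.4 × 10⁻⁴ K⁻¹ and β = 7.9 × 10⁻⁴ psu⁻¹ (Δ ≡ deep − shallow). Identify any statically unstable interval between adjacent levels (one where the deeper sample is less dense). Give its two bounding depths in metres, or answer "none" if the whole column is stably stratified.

73–178 m

Evaluate Δρ/ρ₀ = −αΔT + βΔS across each adjacent pair:
  64–73 m: −αΔT+βΔS = −(1.4 × 10⁻⁴)(-14.4)+(7.9 × 10⁻⁴)(+1.70) = 3.4 × 10⁻³ → stable
  73–178 m: −αΔT+βΔS = −(1.4 × 10⁻⁴)(+9.6)+(7.9 × 10⁻⁴)(-2.38) = -3.2 × 10⁻³ → UNSTABLE
  178–179 m: −αΔT+βΔS = −(1.4 × 10⁻⁴)(+1.4)+(7.9 × 10⁻⁴)(+2.22) = 1.6 × 10⁻³ → stable
  179–213 m: −αΔT+βΔS = −(1.4 × 10⁻⁴)(-2.3)+(7.9 × 10⁻⁴)(+0.10) = 4.0 × 10⁻⁴ → stable
The 73–178 m interval has Δρ < 0: lighter water underlies denser water.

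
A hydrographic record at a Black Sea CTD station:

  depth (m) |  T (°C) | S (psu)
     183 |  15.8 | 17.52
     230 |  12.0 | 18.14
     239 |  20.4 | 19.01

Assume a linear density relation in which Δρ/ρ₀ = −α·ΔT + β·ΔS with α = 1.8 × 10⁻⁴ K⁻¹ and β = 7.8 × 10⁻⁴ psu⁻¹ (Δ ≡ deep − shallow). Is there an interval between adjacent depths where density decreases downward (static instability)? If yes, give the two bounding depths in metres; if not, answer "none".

Evaluate Δρ/ρ₀ = −αΔT + βΔS across each adjacent pair:
  183–230 m: −αΔT+βΔS = −(1.8 × 10⁻⁴)(-3.8)+(7.8 × 10⁻⁴)(+0.62) = 1.2 × 10⁻³ → stable
  230–239 m: −αΔT+βΔS = −(1.8 × 10⁻⁴)(+8.4)+(7.8 × 10⁻⁴)(+0.87) = -8.3 × 10⁻⁴ → UNSTABLE
The 230–239 m interval has Δρ < 0: lighter water underlies denser water.

230–239 m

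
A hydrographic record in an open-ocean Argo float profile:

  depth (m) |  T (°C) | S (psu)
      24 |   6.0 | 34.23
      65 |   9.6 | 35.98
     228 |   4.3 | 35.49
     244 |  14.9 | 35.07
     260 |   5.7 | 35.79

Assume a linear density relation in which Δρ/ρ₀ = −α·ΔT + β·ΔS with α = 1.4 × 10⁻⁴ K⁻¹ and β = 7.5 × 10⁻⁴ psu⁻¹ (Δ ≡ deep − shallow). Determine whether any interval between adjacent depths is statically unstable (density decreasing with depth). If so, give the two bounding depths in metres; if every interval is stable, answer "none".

228–244 m

Evaluate Δρ/ρ₀ = −αΔT + βΔS across each adjacent pair:
  24–65 m: −αΔT+βΔS = −(1.4 × 10⁻⁴)(+3.6)+(7.5 × 10⁻⁴)(+1.75) = 8.1 × 10⁻⁴ → stable
  65–228 m: −αΔT+βΔS = −(1.4 × 10⁻⁴)(-5.3)+(7.5 × 10⁻⁴)(-0.49) = 3.7 × 10⁻⁴ → stable
  228–244 m: −αΔT+βΔS = −(1.4 × 10⁻⁴)(+10.6)+(7.5 × 10⁻⁴)(-0.42) = -1.8 × 10⁻³ → UNSTABLE
  244–260 m: −αΔT+βΔS = −(1.4 × 10⁻⁴)(-9.2)+(7.5 × 10⁻⁴)(+0.72) = 1.8 × 10⁻³ → stable
The 228–244 m interval has Δρ < 0: lighter water underlies denser water.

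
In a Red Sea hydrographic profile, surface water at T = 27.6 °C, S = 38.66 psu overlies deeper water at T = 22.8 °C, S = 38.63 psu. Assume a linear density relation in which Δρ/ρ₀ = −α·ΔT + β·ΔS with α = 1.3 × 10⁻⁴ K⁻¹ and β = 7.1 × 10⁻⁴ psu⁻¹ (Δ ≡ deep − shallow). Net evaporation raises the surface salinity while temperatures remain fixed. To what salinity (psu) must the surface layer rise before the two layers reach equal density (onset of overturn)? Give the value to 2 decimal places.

39.51 psu

Neutral buoyancy requires −α(T_deep − T_surf) + β(S_deep − S_surf′) = 0.
S_surf′ = S_deep − (α/β)·ΔT = 38.63 − (1.3 × 10⁻⁴/7.1 × 10⁻⁴)·(-4.8) = 39.5089 psu.
Increase required: 39.5089 − 38.66 = 0.8489 psu.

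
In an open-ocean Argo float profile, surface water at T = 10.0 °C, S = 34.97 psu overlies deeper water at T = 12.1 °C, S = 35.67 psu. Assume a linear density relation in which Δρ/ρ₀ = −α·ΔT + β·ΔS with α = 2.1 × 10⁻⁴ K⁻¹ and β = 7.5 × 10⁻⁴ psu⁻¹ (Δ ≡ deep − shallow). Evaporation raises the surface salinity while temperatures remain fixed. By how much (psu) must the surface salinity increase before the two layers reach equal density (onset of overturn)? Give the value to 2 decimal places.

Neutral buoyancy requires −α(T_deep − T_surf) + β(S_deep − S_surf′) = 0.
S_surf′ = S_deep − (α/β)·ΔT = 35.67 − (2.1 × 10⁻⁴/7.5 × 10⁻⁴)·(+2.1) = 35.0820 psu.
Increase required: 35.0820 − 34.97 = 0.1120 psu.

0.11 psu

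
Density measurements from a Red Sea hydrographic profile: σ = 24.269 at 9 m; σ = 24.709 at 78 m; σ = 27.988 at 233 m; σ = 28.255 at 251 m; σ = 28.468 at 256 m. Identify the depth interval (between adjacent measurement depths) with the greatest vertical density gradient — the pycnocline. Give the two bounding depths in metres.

Compute the density gradient over each adjacent pair:
  9–78 m: Δρ/Δz = 0.440/69 = 6.4 × 10⁻³ kg m⁻⁴
  78–233 m: Δρ/Δz = 3.279/155 = 0.021 kg m⁻⁴
  233–251 m: Δρ/Δz = 0.267/18 = 0.015 kg m⁻⁴
  251–256 m: Δρ/Δz = 0.213/5 = 0.043 kg m⁻⁴
The largest gradient is in the 251–256 m interval — the pycnocline.

251–256 m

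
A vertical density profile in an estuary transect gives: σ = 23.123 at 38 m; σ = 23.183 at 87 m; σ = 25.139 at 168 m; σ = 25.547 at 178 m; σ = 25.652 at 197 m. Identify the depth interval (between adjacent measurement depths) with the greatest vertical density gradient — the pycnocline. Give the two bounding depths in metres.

Compute the density gradient over each adjacent pair:
  38–87 m: Δρ/Δz = 0.060/49 = 1.2 × 10⁻³ kg m⁻⁴
  87–168 m: Δρ/Δz = 1.956/81 = 0.024 kg m⁻⁴
  168–178 m: Δρ/Δz = 0.408/10 = 0.041 kg m⁻⁴
  178–197 m: Δρ/Δz = 0.105/19 = 5.5 × 10⁻³ kg m⁻⁴
The largest gradient is in the 168–178 m interval — the pycnocline.

168–178 m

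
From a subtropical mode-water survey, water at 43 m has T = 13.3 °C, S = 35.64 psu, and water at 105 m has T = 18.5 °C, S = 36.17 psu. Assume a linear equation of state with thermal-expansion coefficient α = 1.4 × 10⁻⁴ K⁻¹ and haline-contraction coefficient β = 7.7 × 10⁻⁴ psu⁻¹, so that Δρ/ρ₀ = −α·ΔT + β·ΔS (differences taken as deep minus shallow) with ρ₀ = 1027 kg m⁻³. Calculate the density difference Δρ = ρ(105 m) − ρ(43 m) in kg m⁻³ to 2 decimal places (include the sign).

-0.33 kg m⁻³

ΔT = +5.2 K, ΔS = +0.53 psu (deep − shallow).
Δρ/ρ₀ = −(1.4 × 10⁻⁴)(+5.2) + (7.7 × 10⁻⁴)(+0.53) = -3.199 × 10⁻⁴.
Δρ = 1027 × (-3.199 × 10⁻⁴) = -0.33 kg m⁻³.
Negative Δρ: lighter below, statically unstable.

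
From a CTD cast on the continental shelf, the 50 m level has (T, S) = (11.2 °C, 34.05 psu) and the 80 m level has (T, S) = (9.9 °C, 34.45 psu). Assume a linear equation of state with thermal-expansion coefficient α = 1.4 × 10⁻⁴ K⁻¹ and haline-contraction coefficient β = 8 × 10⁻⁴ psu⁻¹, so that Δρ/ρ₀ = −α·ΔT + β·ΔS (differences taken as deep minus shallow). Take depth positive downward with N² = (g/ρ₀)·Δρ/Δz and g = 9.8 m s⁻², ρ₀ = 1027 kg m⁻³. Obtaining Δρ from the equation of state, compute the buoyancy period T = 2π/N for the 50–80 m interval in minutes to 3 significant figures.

8.18 min

ΔT = -1.3 K, ΔS = +0.40 psu (deep − shallow).
Δρ/ρ₀ = −αΔT + βΔS = 1.82 × 10⁻⁴ + 3.20 × 10⁻⁴ = 5.02 × 10⁻⁴, so Δρ ≈ 0.5156 kg m⁻³.
N² = (g/ρ₀)·Δρ/Δz = g·(Δρ/ρ₀)/Δz = 9.8 × 5.02 × 10⁻⁴ / 30 = 1.6399 × 10⁻⁴ s⁻².
N = √(1.6399 × 10⁻⁴) = 0.012806 rad s⁻¹ → T = 2π/N = 490.64 s = 8.1773 min ≈ 8.18 min.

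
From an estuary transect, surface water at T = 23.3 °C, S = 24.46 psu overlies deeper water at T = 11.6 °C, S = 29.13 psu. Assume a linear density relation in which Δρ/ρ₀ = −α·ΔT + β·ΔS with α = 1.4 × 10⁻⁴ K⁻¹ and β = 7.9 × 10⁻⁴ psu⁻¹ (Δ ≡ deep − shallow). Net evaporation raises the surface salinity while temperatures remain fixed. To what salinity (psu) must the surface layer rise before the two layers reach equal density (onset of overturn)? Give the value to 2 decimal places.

Neutral buoyancy requires −α(T_deep − T_surf) + β(S_deep − S_surf′) = 0.
S_surf′ = S_deep − (α/β)·ΔT = 29.13 − (1.4 × 10⁻⁴/7.9 × 10⁻⁴)·(-11.7) = 31.2034 psu.
Increase required: 31.2034 − 24.46 = 6.7434 psu.

31.20 psu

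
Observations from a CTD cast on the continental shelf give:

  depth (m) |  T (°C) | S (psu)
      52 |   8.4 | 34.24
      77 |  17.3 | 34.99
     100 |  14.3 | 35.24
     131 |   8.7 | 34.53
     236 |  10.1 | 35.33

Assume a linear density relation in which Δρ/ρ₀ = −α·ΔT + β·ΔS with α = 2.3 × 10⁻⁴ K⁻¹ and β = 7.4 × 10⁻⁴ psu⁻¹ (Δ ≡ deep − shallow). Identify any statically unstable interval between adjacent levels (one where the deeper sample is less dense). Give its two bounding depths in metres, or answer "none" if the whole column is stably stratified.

Evaluate Δρ/ρ₀ = −αΔT + βΔS across each adjacent pair:
  52–77 m: −αΔT+βΔS = −(2.3 × 10⁻⁴)(+8.9)+(7.4 × 10⁻⁴)(+0.75) = -1.5 × 10⁻³ → UNSTABLE
  77–100 m: −αΔT+βΔS = −(2.3 × 10⁻⁴)(-3.0)+(7.4 × 10⁻⁴)(+0.25) = 8.8 × 10⁻⁴ → stable
  100–131 m: −αΔT+βΔS = −(2.3 × 10⁻⁴)(-5.6)+(7.4 × 10⁻⁴)(-0.71) = 7.6 × 10⁻⁴ → stable
  131–236 m: −αΔT+βΔS = −(2.3 × 10⁻⁴)(+1.4)+(7.4 × 10⁻⁴)(+0.80) = 2.7 × 10⁻⁴ → stable
The 52–77 m interval has Δρ < 0: lighter water underlies denser water.

52–77 m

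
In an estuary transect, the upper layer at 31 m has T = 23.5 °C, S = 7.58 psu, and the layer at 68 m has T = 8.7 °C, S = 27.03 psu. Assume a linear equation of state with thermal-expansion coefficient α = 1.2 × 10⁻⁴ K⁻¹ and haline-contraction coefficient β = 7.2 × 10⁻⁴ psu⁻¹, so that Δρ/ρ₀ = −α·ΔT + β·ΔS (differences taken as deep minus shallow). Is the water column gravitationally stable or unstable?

stable

ΔT = 8.7 − 23.5 = -14.8 K and ΔS = 27.03 − 7.58 = +19.45 psu (deep − shallow).
−αΔT = 1.776 × 10⁻³; βΔS = 0.014004; sum Δρ/ρ₀ = 0.01578.
Δρ/ρ₀ > 0, so Δρ > 0: deeper water is denser → statically stable.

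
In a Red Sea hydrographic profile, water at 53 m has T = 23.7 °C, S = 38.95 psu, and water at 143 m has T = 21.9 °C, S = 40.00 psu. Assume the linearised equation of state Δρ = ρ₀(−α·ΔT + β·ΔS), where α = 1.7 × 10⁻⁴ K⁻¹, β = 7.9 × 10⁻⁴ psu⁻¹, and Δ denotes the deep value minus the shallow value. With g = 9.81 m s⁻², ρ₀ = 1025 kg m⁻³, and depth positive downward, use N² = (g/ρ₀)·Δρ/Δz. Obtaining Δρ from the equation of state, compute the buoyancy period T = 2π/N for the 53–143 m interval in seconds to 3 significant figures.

ΔT = -1.8 K, ΔS = +1.05 psu (deep − shallow).
Δρ/ρ₀ = −αΔT + βΔS = 3.06 × 10⁻⁴ + 8.295 × 10⁻⁴ = 1.1355 × 10⁻³, so Δρ ≈ 1.164 kg m⁻³.
N² = (g/ρ₀)·Δρ/Δz = g·(Δρ/ρ₀)/Δz = 9.81 × 1.1355 × 10⁻³ / 90 = 1.2377 × 10⁻⁴ s⁻².
N = √(1.2377 × 10⁻⁴) = 0.011125 rad s⁻¹ → T = 2π/N = 564.78 s ≈ 565 s.

565 s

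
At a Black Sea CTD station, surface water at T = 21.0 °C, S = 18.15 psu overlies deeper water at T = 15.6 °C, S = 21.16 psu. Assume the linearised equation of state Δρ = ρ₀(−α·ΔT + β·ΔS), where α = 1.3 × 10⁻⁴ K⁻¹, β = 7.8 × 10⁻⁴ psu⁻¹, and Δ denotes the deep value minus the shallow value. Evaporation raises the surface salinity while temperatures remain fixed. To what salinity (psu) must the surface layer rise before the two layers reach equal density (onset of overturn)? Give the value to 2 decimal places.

Neutral buoyancy requires −α(T_deep − T_surf) + β(S_deep − S_surf′) = 0.
S_surf′ = S_deep − (α/β)·ΔT = 21.16 − (1.3 × 10⁻⁴/7.8 × 10⁻⁴)·(-5.4) = 22.0600 psu.
Increase required: 22.0600 − 18.15 = 3.9100 psu.

22.06 psu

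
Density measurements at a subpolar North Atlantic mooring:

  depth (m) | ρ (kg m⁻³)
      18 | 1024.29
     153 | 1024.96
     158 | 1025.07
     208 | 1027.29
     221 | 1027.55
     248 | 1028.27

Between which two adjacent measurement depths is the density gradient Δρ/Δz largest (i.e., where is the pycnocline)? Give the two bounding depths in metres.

Compute the density gradient over each adjacent pair:
  18–153 m: Δρ/Δz = 0.67/135 = 5.0 × 10⁻³ kg m⁻⁴
  153–158 m: Δρ/Δz = 0.11/5 = 0.022 kg m⁻⁴
  158–208 m: Δρ/Δz = 2.22/50 = 0.044 kg m⁻⁴
  208–221 m: Δρ/Δz = 0.26/13 = 0.020 kg m⁻⁴
  221–248 m: Δρ/Δz = 0.72/27 = 0.027 kg m⁻⁴
The largest gradient is in the 158–208 m interval — the pycnocline.

158–208 m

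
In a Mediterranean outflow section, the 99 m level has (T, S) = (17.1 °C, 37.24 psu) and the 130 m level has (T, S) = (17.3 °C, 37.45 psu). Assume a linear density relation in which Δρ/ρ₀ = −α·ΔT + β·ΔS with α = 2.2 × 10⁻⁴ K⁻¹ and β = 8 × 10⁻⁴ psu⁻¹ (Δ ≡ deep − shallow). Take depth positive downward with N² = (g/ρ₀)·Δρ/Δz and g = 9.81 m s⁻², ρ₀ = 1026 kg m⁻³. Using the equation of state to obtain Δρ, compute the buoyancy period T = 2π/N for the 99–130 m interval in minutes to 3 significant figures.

ΔT = +0.2 K, ΔS = +0.21 psu (deep − shallow).
Δρ/ρ₀ = −αΔT + βΔS = -4.40 × 10⁻⁵ + 1.68 × 10⁻⁴ = 1.24 × 10⁻⁴, so Δρ ≈ 0.1272 kg m⁻³.
N² = (g/ρ₀)·Δρ/Δz = g·(Δρ/ρ₀)/Δz = 9.81 × 1.24 × 10⁻⁴ / 31 = 3.9240 × 10⁻⁵ s⁻².
N = √(3.9240 × 10⁻⁵) = 6.2642 × 10⁻³ rad s⁻¹ → T = 2π/N = 1.0030 × 10³ s = 16.717 min ≈ 16.7 min.

16.7 min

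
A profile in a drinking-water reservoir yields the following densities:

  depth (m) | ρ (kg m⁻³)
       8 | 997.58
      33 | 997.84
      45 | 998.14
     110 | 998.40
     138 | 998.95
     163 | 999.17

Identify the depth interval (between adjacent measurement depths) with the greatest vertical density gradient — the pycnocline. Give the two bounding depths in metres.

Compute the density gradient over each adjacent pair:
  8–33 m: Δρ/Δz = 0.26/25 = 0.010 kg m⁻⁴
  33–45 m: Δρ/Δz = 0.30/12 = 0.025 kg m⁻⁴
  45–110 m: Δρ/Δz = 0.26/65 = 4.0 × 10⁻³ kg m⁻⁴
  110–138 m: Δρ/Δz = 0.55/28 = 0.020 kg m⁻⁴
  138–163 m: Δρ/Δz = 0.22/25 = 8.8 × 10⁻³ kg m⁻⁴
The largest gradient is in the 33–45 m interval — the pycnocline.

33–45 m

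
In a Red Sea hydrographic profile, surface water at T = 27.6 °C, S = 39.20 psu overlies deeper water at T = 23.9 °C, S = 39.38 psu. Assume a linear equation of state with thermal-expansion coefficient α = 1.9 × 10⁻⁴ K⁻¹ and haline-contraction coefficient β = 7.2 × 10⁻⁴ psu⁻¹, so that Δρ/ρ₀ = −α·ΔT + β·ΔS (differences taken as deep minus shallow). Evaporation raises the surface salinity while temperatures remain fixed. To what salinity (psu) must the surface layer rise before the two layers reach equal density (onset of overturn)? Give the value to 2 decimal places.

40.36 psu

Neutral buoyancy requires −α(T_deep − T_surf) + β(S_deep − S_surf′) = 0.
S_surf′ = S_deep − (α/β)·ΔT = 39.38 − (1.9 × 10⁻⁴/7.2 × 10⁻⁴)·(-3.7) = 40.3564 psu.
Increase required: 40.3564 − 39.20 = 1.1564 psu.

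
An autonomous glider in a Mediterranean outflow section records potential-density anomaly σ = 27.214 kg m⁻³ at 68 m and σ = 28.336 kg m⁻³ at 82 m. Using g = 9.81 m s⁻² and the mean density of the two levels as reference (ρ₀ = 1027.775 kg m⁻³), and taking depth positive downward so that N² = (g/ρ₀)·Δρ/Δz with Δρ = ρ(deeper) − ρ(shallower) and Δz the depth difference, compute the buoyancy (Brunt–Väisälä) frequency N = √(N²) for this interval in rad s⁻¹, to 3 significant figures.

0.0277 rad s⁻¹

Δρ = 1028.336 − 1027.214 = 1.122 kg m⁻³ over Δz = 82 − 68 = 14 m.
N² = (9.81/1027.775) × (1.122/14) = 7.6495 × 10⁻⁴ s⁻².
N = √(7.6495 × 10⁻⁴) = 0.027658 rad s⁻¹ ≈ 0.0277 rad s⁻¹.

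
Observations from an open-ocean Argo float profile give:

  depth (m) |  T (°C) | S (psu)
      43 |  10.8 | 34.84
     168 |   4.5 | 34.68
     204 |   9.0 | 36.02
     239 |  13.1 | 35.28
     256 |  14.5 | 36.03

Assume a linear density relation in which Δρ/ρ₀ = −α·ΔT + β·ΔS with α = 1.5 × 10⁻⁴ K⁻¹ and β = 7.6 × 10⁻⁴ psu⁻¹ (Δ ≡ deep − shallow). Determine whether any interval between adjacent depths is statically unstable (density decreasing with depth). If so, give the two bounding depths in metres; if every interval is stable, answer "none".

204–239 m

Evaluate Δρ/ρ₀ = −αΔT + βΔS across each adjacent pair:
  43–168 m: −αΔT+βΔS = −(1.5 × 10⁻⁴)(-6.3)+(7.6 × 10⁻⁴)(-0.16) = 8.2 × 10⁻⁴ → stable
  168–204 m: −αΔT+βΔS = −(1.5 × 10⁻⁴)(+4.5)+(7.6 × 10⁻⁴)(+1.34) = 3.4 × 10⁻⁴ → stable
  204–239 m: −αΔT+βΔS = −(1.5 × 10⁻⁴)(+4.1)+(7.6 × 10⁻⁴)(-0.74) = -1.2 × 10⁻³ → UNSTABLE
  239–256 m: −αΔT+βΔS = −(1.5 × 10⁻⁴)(+1.4)+(7.6 × 10⁻⁴)(+0.75) = 3.6 × 10⁻⁴ → stable
The 204–239 m interval has Δρ < 0: lighter water underlies denser water.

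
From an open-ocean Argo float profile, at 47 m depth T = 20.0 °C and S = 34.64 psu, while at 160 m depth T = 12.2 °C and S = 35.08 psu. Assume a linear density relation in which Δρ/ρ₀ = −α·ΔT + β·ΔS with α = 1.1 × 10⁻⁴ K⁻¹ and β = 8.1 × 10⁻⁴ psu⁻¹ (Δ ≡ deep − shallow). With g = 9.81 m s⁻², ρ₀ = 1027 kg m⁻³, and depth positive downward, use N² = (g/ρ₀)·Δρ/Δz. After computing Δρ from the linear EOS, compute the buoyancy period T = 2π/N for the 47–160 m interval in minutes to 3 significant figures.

ΔT = -7.8 K, ΔS = +0.44 psu (deep − shallow).
Δρ/ρ₀ = −αΔT + βΔS = 8.58 × 10⁻⁴ + 3.564 × 10⁻⁴ = 1.2144 × 10⁻³, so Δρ ≈ 1.247 kg m⁻³.
N² = (g/ρ₀)·Δρ/Δz = g·(Δρ/ρ₀)/Δz = 9.81 × 1.2144 × 10⁻³ / 113 = 1.0543 × 10⁻⁴ s⁻².
N = √(1.0543 × 10⁻⁴) = 0.010268 rad s⁻¹ → T = 2π/N = 611.92 s = 10.199 min ≈ 10.2 min.

10.2 min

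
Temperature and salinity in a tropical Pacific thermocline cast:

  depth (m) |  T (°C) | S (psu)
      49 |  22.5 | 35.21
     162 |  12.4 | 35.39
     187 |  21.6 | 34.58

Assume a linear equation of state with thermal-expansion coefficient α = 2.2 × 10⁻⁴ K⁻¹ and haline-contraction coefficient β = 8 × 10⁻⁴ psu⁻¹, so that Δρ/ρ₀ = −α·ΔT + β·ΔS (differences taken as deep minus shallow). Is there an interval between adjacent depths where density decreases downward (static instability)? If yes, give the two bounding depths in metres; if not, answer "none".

Evaluate Δρ/ρ₀ = −αΔT + βΔS across each adjacent pair:
  49–162 m: −αΔT+βΔS = −(2.2 × 10⁻⁴)(-10.1)+(8 × 10⁻⁴)(+0.18) = 2.4 × 10⁻³ → stable
  162–187 m: −αΔT+βΔS = −(2.2 × 10⁻⁴)(+9.2)+(8 × 10⁻⁴)(-0.81) = -2.7 × 10⁻³ → UNSTABLE
The 162–187 m interval has Δρ < 0: lighter water underlies denser water.

162–187 m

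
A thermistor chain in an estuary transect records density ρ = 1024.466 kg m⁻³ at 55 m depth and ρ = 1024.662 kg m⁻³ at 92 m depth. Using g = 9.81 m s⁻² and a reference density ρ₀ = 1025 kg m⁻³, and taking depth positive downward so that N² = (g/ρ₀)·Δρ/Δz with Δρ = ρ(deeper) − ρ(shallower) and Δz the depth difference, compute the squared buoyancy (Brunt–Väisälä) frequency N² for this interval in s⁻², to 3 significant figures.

5.07 × 10⁻⁵ s⁻²

Δρ = 1024.662 − 1024.466 = 0.196 kg m⁻³ over Δz = 92 − 55 = 37 m.
N² = (9.81/1025) × (0.196/37) = 5.0699 × 10⁻⁵ s⁻² ≈ 5.07 × 10⁻⁵ s⁻².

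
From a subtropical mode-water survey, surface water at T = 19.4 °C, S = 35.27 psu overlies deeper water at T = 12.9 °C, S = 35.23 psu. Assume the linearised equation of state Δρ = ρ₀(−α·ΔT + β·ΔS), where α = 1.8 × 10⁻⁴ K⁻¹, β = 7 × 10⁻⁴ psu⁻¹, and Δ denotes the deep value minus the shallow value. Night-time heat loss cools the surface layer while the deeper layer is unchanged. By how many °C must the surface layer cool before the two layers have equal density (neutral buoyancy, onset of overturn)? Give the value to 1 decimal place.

6.3 °C

Neutral buoyancy requires Δρ = 0, i.e. −α(T_deep − T_surf′) + β(S_deep − S_surf) = 0.
T_surf′ = T_deep − (β/α)·ΔS = 12.9 − (7 × 10⁻⁴/1.8 × 10⁻⁴)·(-0.04) = 13.056 °C.
Cooling required: 19.4 − (13.056) = 6.344 °C.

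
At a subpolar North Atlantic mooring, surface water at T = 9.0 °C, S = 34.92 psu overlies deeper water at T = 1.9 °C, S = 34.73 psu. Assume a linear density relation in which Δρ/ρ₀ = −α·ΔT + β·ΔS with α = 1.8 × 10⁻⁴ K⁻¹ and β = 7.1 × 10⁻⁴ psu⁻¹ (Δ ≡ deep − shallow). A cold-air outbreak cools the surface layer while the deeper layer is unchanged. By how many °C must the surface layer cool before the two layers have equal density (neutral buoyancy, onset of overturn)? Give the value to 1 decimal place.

6.4 °C

Neutral buoyancy requires Δρ = 0, i.e. −α(T_deep − T_surf′) + β(S_deep − S_surf) = 0.
T_surf′ = T_deep − (β/α)·ΔS = 1.9 − (7.1 × 10⁻⁴/1.8 × 10⁻⁴)·(-0.19) = 2.649 °C.
Cooling required: 9.0 − (2.649) = 6.351 °C.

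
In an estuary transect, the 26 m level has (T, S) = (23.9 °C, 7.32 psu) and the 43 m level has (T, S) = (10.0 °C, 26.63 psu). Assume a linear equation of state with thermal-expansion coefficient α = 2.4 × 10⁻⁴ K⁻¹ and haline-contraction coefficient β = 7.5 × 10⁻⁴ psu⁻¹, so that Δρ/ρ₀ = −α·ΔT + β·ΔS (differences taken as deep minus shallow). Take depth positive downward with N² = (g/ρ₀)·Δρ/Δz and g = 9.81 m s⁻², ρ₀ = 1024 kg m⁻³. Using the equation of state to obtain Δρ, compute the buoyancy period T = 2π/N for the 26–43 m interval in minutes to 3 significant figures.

1.03 min

ΔT = -13.9 K, ΔS = +19.31 psu (deep − shallow).
Δρ/ρ₀ = −αΔT + βΔS = 3.336 × 10⁻³ + 0.0144825 = 0.0178185, so Δρ ≈ 18.25 kg m⁻³.
N² = (g/ρ₀)·Δρ/Δz = g·(Δρ/ρ₀)/Δz = 9.81 × 0.0178185 / 17 = 0.010282 s⁻².
N = √(0.010282) = 0.10140 rad s⁻¹ → T = 2π/N = 61.964 s = 1.0327 min ≈ 1.03 min.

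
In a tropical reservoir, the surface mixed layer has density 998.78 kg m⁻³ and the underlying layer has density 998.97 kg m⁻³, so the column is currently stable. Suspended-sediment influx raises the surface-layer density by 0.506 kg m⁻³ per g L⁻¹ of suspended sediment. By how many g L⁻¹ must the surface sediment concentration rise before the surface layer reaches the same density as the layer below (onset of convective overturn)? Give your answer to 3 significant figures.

0.375 g L⁻¹

Density deficit of the surface layer: 998.97 − 998.78 = 0.19 kg m⁻³.
Required change = 0.19 / 0.506 = 0.375 g L⁻¹.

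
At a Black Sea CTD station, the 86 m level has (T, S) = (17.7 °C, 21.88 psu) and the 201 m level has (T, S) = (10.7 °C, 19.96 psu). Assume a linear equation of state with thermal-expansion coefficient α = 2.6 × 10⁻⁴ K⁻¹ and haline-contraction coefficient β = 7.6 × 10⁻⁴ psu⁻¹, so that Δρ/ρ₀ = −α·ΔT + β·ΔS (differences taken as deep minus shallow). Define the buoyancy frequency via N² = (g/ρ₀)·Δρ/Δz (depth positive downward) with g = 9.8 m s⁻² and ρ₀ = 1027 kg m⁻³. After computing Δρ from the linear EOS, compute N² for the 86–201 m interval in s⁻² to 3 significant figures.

3.07 × 10⁻⁵ s⁻²

ΔT = -7.0 K, ΔS = -1.92 psu (deep − shallow).
Δρ/ρ₀ = −αΔT + βΔS = 1.82 × 10⁻³ − 1.4592 × 10⁻³ = 3.608 × 10⁻⁴, so Δρ ≈ 0.3705 kg m⁻³.
N² = (g/ρ₀)·Δρ/Δz = g·(Δρ/ρ₀)/Δz = 9.8 × 3.608 × 10⁻⁴ / 115 = 3.0746 × 10⁻⁵ s⁻² ≈ 3.07 × 10⁻⁵ s⁻².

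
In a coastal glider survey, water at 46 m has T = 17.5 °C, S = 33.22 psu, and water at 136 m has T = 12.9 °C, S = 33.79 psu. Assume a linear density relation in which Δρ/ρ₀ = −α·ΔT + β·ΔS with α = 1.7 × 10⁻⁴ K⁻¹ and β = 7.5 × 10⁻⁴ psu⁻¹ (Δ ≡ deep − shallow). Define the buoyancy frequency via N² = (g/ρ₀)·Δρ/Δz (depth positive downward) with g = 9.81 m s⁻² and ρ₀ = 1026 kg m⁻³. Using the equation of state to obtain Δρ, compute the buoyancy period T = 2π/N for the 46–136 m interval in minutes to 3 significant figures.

9.12 min

ΔT = -4.6 K, ΔS = +0.57 psu (deep − shallow).
Δρ/ρ₀ = −αΔT + βΔS = 7.82 × 10⁻⁴ + 4.275 × 10⁻⁴ = 1.2095 × 10⁻³, so Δρ ≈ 1.241 kg m⁻³.
N² = (g/ρ₀)·Δρ/Δz = g·(Δρ/ρ₀)/Δz = 9.81 × 1.2095 × 10⁻³ / 90 = 1.3184 × 10⁻⁴ s⁻².
N = √(1.3184 × 10⁻⁴) = 0.011482 rad s⁻¹ → T = 2π/N = 547.22 s = 9.1203 min ≈ 9.12 min.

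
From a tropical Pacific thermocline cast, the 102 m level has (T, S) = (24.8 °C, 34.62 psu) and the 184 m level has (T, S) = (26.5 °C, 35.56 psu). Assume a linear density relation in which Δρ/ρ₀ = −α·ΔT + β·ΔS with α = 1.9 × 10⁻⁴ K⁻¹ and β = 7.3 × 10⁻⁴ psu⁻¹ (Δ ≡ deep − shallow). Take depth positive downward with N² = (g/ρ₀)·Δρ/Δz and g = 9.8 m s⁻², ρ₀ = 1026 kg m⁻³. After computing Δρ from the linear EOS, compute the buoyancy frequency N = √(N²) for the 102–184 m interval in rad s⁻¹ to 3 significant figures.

6.59 × 10⁻³ rad s⁻¹

ΔT = +1.7 K, ΔS = +0.94 psu (deep − shallow).
Δρ/ρ₀ = −αΔT + βΔS = -3.23 × 10⁻⁴ + 6.862 × 10⁻⁴ = 3.632 × 10⁻⁴, so Δρ ≈ 0.3726 kg m⁻³.
N² = (g/ρ₀)·Δρ/Δz = g·(Δρ/ρ₀)/Δz = 9.8 × 3.632 × 10⁻⁴ / 82 = 4.3407 × 10⁻⁵ s⁻².
N = √(4.3407 × 10⁻⁵) = 6.5884 × 10⁻³ rad s⁻¹ ≈ 6.59 × 10⁻³ rad s⁻¹.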